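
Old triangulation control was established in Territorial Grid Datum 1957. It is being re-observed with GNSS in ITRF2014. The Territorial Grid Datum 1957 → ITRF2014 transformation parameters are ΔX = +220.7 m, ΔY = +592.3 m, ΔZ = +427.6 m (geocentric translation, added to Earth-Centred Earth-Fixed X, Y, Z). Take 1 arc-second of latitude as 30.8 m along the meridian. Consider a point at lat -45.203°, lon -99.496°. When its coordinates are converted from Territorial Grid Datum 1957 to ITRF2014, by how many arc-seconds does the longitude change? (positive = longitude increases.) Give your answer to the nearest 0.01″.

Δλ = 5.53″

sin φ = -0.709608, cos φ = 0.704597, sin λ = -0.986297, cos λ = -0.164979.
East component: ΔE = −sin λ·ΔX + cos λ·ΔY = −(-0.986297)(220.7) + (-0.164979)(592.3) = 119.96 m.
1° of latitude spans 3600 × 30.80 = 110880 m; at latitude φ, 1° of longitude spans that × cos φ = 78125.7 m, so Δλ = 119.96 / 78125.7 × 3600 = 5.528″.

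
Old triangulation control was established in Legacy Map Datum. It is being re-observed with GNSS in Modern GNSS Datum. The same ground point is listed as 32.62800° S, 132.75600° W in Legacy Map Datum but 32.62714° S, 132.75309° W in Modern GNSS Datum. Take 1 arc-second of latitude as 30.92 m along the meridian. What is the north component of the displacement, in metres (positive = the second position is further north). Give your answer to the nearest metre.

Δφ = -32.62714° − -32.62800° = +0.00086°; Δλ = -132.75309° − -132.75600° = +0.00291°.
1° of latitude = 3600 × 30.92 = 111312 m.
ΔN = Δφ × 111312 = 95.7 m; ΔE = Δλ × 111312 × cos(-32.62800°) = +0.00291 × 111312 × 0.842189 = 272.8 m.

ΔN = 96 m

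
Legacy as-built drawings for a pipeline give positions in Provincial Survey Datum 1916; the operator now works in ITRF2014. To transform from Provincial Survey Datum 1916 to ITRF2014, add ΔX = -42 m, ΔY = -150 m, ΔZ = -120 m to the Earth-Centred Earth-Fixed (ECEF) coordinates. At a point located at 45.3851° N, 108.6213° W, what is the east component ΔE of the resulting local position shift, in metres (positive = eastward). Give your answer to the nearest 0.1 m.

ΔE = 8.1 m

At φ = 45.3851°, λ = -108.6213°: sin φ = 0.711843, cos φ = 0.702338, sin λ = -0.947650, cos λ = -0.319312.
ΔE = −sin λ·ΔX + cos λ·ΔY = −(-0.947650)·(-42) + (-0.319312)·(-150) = 8.10 m.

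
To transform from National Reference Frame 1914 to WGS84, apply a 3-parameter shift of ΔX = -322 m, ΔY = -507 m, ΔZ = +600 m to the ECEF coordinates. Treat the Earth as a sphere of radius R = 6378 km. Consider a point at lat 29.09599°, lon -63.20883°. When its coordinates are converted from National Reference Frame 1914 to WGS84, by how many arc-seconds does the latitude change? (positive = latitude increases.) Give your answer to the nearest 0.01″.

Δφ = 12.12″

sin φ = 0.486274, cos φ = 0.873806, sin λ = -0.892655, cos λ = 0.450740.
North component: ΔN = −sin φ cos λ·ΔX − sin φ sin λ·ΔY + cos φ·ΔZ = −(0.486274)(0.450740)(-322) − (0.486274)(-0.892655)(-507) + (0.873806)(600) = 374.78 m.
1° of latitude spans πR/180 = 111317 m, so Δφ = 374.78 / 111317 × 3600 = 12.121″.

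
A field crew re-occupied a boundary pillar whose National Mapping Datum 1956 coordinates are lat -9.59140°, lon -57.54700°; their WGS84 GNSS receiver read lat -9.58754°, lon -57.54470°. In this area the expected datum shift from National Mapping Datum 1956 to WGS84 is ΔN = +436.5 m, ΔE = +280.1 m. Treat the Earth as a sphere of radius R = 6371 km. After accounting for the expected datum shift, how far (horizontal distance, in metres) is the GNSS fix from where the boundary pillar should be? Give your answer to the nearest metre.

Observed coordinate differences: Δφ = +0.00386°, Δλ = +0.00230°.
Converting to metres (1° lat = 111195 m, cos φ = 0.986021): observed ΔN = 429.2 m, observed ΔE = 252.2 m.
Subtracting the expected shift leaves a residual of 429.2 − (436.5) = -7.3 m north and 252.2 − (280.1) = -27.9 m east.
Residual distance = √((-7.3)² + (-27.9)²) = 28.9 m.

29 m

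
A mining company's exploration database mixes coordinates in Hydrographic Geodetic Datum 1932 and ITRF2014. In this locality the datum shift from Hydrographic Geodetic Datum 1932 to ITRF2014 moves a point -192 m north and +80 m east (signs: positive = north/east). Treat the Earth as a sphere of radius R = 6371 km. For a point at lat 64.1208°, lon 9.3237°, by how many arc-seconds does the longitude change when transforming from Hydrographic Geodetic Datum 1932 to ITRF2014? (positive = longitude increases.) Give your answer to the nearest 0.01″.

At latitude 64.1208°, cos φ = 0.436475.
One radian of longitude at latitude φ spans R cos φ, so Δλ = ΔE / (R cos φ) = 80.0 / (6371000 × 0.436475) = 2.8769e-05 rad = 5.934″.

Δλ = 5.93″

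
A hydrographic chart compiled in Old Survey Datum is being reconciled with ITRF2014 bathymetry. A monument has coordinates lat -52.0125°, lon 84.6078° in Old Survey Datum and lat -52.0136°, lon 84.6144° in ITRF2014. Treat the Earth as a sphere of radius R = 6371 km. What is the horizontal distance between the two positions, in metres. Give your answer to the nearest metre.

468 m

Δφ = -52.0136° − -52.0125° = -0.0011°; Δλ = 84.6144° − 84.6078° = +0.0066°.
1° along a meridian = πR/180 = 111195 m.
ΔN = Δφ × 111195 = -122.3 m; ΔE = Δλ × 111195 × cos(-52.0125°) = +0.0066 × 111195 × 0.615490 = 451.7 m.
Distance = √(ΔE² + ΔN²) = √(451.7² + (-122.3)²) = 468.0 m.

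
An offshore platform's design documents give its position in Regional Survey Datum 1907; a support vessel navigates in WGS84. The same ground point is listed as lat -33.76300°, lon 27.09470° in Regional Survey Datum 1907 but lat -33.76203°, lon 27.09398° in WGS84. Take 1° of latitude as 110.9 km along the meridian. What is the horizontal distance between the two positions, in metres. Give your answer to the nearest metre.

126 m

Δφ = -33.76203° − -33.76300° = +0.00097°; Δλ = 27.09398° − 27.09470° = -0.00072°.
ΔN = Δφ × 110900 = 107.6 m; ΔE = Δλ × 110900 × cos(-33.76300°) = -0.00072 × 110900 × 0.831344 = -66.4 m.
Distance = √(ΔE² + ΔN²) = √((-66.4)² + 107.6²) = 126.4 m.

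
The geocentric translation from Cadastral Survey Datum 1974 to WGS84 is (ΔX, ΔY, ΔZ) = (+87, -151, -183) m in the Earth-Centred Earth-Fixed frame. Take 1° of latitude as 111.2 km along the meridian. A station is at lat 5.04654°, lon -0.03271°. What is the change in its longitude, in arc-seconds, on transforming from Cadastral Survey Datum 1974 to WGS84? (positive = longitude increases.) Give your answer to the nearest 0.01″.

Δλ = -4.91″

sin φ = 0.087965, cos φ = 0.996124, sin λ = -0.000571, cos λ = 1.000000.
East component: ΔE = −sin λ·ΔX + cos λ·ΔY = −(-0.000571)(87) + (1.000000)(-151) = -150.95 m.
1° of latitude spans 111200 m; at latitude φ, 1° of longitude spans that × cos φ = 110768.9 m, so Δλ = -150.95 / 110768.9 × 3600 = -4.906″.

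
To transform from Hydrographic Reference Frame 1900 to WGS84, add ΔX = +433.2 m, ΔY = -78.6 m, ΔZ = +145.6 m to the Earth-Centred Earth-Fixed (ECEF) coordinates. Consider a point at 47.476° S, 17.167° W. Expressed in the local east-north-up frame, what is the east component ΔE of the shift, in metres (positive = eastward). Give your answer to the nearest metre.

The local east axis at (φ, λ) is (−sin λ, cos λ, 0), so ΔE = −sin(-17.167°)·433.2 + cos(-17.167°)·(-78.6) = 52.76 m.

ΔE = 53 m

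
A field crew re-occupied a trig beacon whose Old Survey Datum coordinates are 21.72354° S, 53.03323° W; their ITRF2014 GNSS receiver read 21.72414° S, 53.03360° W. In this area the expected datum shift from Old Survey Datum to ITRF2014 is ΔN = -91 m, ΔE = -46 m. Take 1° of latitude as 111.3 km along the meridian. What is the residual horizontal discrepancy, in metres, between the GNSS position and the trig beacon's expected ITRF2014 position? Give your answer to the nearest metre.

25 m

Observed coordinate differences: Δφ = -0.00060°, Δλ = -0.00037°.
Converting to metres (1° lat = 111300 m, cos φ = 0.928981): observed ΔN = -66.8 m, observed ΔE = -38.3 m.
Subtracting the expected shift leaves a residual of -66.8 − (-91) = 24.2 m north and -38.3 − (-46) = 7.7 m east.
Residual distance = √(24.2² + 7.7²) = 25.4 m.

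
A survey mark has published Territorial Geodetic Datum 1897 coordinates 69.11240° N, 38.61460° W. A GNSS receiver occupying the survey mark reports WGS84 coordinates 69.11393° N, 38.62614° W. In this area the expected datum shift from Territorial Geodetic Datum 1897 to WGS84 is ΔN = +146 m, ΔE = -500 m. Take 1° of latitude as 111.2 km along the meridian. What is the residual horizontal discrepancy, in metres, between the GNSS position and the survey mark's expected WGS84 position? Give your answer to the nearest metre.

Observed coordinate differences: Δφ = +0.00153°, Δλ = -0.01154°.
Converting to metres (1° lat = 111200 m, cos φ = 0.356536): observed ΔN = 170.1 m, observed ΔE = -457.5 m.
Subtracting the expected shift leaves a residual of 170.1 − (146) = 24.1 m north and -457.5 − (-500) = 42.5 m east.
Residual distance = √(24.1² + 42.5²) = 48.9 m.

49 m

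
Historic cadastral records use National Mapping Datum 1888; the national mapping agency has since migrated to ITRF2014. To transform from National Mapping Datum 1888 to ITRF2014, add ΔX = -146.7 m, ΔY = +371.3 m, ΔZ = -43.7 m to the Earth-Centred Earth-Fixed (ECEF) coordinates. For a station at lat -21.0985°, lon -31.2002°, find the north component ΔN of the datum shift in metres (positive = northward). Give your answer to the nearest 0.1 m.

ΔN = -155.2 m

At φ = -21.0985°, λ = -31.2002°: sin φ = -0.359972, cos φ = 0.932963, sin λ = -0.518030, cos λ = 0.855362.
ΔN = −sin φ cos λ·ΔX − sin φ sin λ·ΔY + cos φ·ΔZ = −(-0.359972)(0.855362)(-146.7) − (-0.359972)(-0.518030)(371.3) + (0.932963)(-43.7) = -155.18 m.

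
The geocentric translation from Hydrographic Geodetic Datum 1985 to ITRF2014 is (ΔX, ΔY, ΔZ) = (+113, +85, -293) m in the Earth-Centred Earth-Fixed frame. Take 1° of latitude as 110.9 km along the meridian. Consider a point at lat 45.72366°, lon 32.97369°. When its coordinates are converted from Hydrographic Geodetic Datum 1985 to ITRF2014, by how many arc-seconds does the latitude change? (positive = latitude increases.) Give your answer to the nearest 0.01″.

Δφ = -9.92″

sin φ = 0.715981, cos φ = 0.698120, sin λ = 0.544254, cos λ = 0.838921.
North component: ΔN = −sin φ cos λ·ΔX − sin φ sin λ·ΔY + cos φ·ΔZ = −(0.715981)(0.838921)(113) − (0.715981)(0.544254)(85) + (0.698120)(-293) = -305.55 m.
1° of latitude spans 110900 m, so Δφ = -305.55 / 110900 × 3600 = -9.919″.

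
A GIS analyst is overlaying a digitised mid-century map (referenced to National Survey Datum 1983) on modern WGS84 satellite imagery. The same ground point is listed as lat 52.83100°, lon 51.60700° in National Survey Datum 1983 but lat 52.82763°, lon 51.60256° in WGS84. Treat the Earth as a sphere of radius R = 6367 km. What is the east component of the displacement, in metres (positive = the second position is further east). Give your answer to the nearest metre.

Δφ = 52.82763° − 52.83100° = -0.00337°; Δλ = 51.60256° − 51.60700° = -0.00444°.
1° along a meridian = πR/180 = 111125 m.
ΔN = Δφ × 111125 = -374.5 m; ΔE = Δλ × 111125 × cos(52.83100°) = -0.00444 × 111125 × 0.604168 = -298.1 m.

ΔE = -298 m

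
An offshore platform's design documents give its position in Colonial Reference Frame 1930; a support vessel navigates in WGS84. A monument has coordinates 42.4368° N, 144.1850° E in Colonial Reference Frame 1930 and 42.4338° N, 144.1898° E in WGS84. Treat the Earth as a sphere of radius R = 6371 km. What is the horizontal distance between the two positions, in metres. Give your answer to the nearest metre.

Δφ = 42.4338° − 42.4368° = -0.0030°; Δλ = 144.1898° − 144.1850° = +0.0048°.
1° along a meridian = πR/180 = 111195 m.
ΔN = Δφ × 111195 = -333.6 m; ΔE = Δλ × 111195 × cos(42.4368°) = +0.0048 × 111195 × 0.738022 = 393.9 m.
Distance = √(ΔE² + ΔN²) = √(393.9² + (-333.6)²) = 516.2 m.

516 m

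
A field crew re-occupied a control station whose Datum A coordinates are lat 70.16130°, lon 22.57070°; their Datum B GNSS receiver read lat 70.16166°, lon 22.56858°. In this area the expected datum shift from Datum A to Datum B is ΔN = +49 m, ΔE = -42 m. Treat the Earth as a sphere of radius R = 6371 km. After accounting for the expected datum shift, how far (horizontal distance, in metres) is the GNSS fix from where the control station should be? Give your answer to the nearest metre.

39 m

Observed coordinate differences: Δφ = +0.00036°, Δλ = -0.00212°.
Converting to metres (1° lat = 111195 m, cos φ = 0.339373): observed ΔN = 40.0 m, observed ΔE = -80.0 m.
Subtracting the expected shift leaves a residual of 40.0 − (49) = -9.0 m north and -80.0 − (-42) = -38.0 m east.
Residual distance = √((-9.0)² + (-38.0)²) = 39.0 m.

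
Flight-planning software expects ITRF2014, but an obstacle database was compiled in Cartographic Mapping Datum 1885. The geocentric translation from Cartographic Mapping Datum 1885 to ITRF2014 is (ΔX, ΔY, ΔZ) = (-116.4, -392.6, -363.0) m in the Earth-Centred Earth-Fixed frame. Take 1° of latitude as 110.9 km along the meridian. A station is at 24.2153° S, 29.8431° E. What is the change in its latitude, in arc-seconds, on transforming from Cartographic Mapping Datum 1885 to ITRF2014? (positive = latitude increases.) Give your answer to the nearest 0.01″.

Δφ = -14.69″

sin φ = -0.410167, cos φ = 0.912011, sin λ = 0.497627, cos λ = 0.867391.
North component: ΔN = −sin φ cos λ·ΔX − sin φ sin λ·ΔY + cos φ·ΔZ = −(-0.410167)(0.867391)(-116.4) − (-0.410167)(0.497627)(-392.6) + (0.912011)(-363.0) = -452.61 m.
1° of latitude spans 110900 m, so Δφ = -452.61 / 110900 × 3600 = -14.692″.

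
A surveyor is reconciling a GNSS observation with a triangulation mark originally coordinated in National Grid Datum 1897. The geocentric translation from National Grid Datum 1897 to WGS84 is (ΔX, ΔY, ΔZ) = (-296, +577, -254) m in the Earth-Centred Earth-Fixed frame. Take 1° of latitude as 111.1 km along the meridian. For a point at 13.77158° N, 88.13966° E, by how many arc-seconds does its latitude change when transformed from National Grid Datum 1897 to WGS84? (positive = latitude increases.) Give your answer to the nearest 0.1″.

Δφ = -12.4″

sin φ = 0.238052, cos φ = 0.971252, sin λ = 0.999473, cos λ = 0.032463.
North component: ΔN = −sin φ cos λ·ΔX − sin φ sin λ·ΔY + cos φ·ΔZ = −(0.238052)(0.032463)(-296) − (0.238052)(0.999473)(577) + (0.971252)(-254) = -381.69 m.
1° of latitude spans 111100 m, so Δφ = -381.69 / 111100 × 3600 = -12.368″.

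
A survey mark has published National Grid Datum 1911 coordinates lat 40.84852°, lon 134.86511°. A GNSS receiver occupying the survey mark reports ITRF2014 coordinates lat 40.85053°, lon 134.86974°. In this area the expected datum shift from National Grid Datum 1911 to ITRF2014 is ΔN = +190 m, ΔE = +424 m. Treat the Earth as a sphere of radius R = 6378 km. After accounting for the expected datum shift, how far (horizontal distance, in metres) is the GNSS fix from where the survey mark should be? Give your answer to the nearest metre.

Observed coordinate differences: Δφ = +0.00201°, Δλ = +0.00463°.
Converting to metres (1° lat = 111317 m, cos φ = 0.756441): observed ΔN = 223.7 m, observed ΔE = 389.9 m.
Subtracting the expected shift leaves a residual of 223.7 − (190) = 33.7 m north and 389.9 − (424) = -34.1 m east.
Residual distance = √(33.7² + (-34.1)²) = 48.0 m.

48 m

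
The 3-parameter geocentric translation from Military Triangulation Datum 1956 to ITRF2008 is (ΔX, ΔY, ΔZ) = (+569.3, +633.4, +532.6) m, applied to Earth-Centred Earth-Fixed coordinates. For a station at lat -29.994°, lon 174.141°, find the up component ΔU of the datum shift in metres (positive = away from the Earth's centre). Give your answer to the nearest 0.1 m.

At φ = -29.994°, λ = 174.141°: sin φ = -0.499909, cos φ = 0.866078, sin λ = 0.102081, cos λ = -0.994776.
ΔU = cos φ cos λ·ΔX + cos φ sin λ·ΔY + sin φ·ΔZ = (0.866078)(-0.994776)(569.3) + (0.866078)(0.102081)(633.4) + (-0.499909)(532.6) = -700.74 m.

ΔU = -700.7 m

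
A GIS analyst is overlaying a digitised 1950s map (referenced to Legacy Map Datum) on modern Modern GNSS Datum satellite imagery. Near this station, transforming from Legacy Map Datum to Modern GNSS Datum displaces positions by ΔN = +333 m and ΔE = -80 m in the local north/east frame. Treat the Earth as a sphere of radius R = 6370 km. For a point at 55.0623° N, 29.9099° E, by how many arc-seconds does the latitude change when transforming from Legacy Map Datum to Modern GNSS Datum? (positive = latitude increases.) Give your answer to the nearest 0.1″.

Δφ = 10.8″

On a sphere of radius R, 1 rad of latitude = R, so Δφ = ΔN / R = 333.0 / 6370000 = 5.2276e-05 rad = 10.783″.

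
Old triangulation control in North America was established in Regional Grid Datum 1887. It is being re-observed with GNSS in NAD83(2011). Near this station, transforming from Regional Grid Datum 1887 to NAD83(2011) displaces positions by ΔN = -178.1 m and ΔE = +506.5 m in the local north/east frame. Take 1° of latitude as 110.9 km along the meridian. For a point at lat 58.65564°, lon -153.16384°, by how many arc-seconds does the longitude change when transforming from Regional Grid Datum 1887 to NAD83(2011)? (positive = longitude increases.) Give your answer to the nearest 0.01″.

Δλ = 31.61″

At latitude 58.65564°, cos φ = 0.520181.
1° of longitude at this latitude = 110.9 × cos φ = 57.69 km, so Δλ = 506.5 / 57688.0 = 0.0087800° = 31.608″.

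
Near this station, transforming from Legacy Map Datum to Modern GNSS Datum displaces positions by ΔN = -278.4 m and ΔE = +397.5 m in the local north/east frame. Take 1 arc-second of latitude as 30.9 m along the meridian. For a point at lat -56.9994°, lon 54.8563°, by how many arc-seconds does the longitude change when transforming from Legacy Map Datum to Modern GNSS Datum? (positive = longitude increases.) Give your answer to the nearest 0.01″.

At latitude -56.9994°, cos φ = 0.544648.
1″ of longitude at this latitude = 30.90 × cos φ = 16.8296 m, so Δλ = 397.5 / 16.8296 = 23.619″.

Δλ = 23.62″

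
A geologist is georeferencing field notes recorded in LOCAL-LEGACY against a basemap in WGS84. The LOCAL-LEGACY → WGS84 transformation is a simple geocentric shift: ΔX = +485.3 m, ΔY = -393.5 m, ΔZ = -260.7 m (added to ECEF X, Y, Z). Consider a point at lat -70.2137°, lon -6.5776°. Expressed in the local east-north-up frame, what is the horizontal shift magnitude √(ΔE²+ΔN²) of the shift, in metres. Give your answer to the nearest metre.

At φ = -70.2137°, λ = -6.5776°: sin φ = -0.940962, cos φ = 0.338513, sin λ = -0.114549, cos λ = 0.993418.
ΔE = −sin λ·ΔX + cos λ·ΔY = −(-0.114549)·(485.3) + (0.993418)·(-393.5) = -335.32 m.
ΔN = −sin φ cos λ·ΔX − sin φ sin λ·ΔY + cos φ·ΔZ = −(-0.940962)(0.993418)(485.3) − (-0.940962)(-0.114549)(-393.5) + (0.338513)(-260.7) = 407.81 m.
Horizontal magnitude = √(ΔE² + ΔN²) = √((-335.32)² + 407.81²) = 527.96 m.

528 m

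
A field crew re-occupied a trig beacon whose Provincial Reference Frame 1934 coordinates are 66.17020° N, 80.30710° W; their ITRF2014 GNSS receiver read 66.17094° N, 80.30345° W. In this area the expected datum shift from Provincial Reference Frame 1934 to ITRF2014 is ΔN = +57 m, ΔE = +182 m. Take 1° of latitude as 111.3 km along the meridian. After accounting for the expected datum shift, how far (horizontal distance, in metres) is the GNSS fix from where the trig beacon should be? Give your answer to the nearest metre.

Observed coordinate differences: Δφ = +0.00074°, Δλ = +0.00365°.
Converting to metres (1° lat = 111300 m, cos φ = 0.404021): observed ΔN = 82.4 m, observed ΔE = 164.1 m.
Subtracting the expected shift leaves a residual of 82.4 − (57) = 25.4 m north and 164.1 − (182) = -17.9 m east.
Residual distance = √(25.4² + (-17.9)²) = 31.0 m.

31 m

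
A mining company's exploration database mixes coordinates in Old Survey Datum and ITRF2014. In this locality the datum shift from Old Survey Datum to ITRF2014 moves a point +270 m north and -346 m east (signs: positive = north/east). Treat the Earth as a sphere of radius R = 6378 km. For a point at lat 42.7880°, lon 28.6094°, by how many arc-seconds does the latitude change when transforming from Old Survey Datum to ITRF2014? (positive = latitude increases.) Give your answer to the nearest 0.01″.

Δφ = 8.73″

On a sphere of radius R, 1 rad of latitude = R, so Δφ = ΔN / R = 270.0 / 6378000 = 4.2333e-05 rad = 8.732″.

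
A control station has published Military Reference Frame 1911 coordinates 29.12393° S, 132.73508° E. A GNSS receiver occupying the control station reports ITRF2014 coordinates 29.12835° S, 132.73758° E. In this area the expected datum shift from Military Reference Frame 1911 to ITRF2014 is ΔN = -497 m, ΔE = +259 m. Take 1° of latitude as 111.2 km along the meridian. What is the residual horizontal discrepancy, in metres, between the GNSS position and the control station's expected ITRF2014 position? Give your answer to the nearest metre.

17 m

Observed coordinate differences: Δφ = -0.00442°, Δλ = +0.00250°.
Converting to metres (1° lat = 111200 m, cos φ = 0.873569): observed ΔN = -491.5 m, observed ΔE = 242.9 m.
Subtracting the expected shift leaves a residual of -491.5 − (-497) = 5.5 m north and 242.9 − (259) = -16.1 m east.
Residual distance = √(5.5² + (-16.1)²) = 17.1 m.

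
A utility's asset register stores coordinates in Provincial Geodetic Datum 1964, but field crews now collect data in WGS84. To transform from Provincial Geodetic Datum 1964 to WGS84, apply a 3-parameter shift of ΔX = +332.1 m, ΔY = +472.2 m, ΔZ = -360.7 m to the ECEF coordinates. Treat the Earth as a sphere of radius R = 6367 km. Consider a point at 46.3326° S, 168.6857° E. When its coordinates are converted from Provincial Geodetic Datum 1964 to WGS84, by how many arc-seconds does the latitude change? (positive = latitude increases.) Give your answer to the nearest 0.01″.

sin φ = -0.723360, cos φ = 0.690471, sin λ = 0.196191, cos λ = -0.980566.
North component: ΔN = −sin φ cos λ·ΔX − sin φ sin λ·ΔY + cos φ·ΔZ = −(-0.723360)(-0.980566)(332.1) − (-0.723360)(0.196191)(472.2) + (0.690471)(-360.7) = -417.60 m.
1° of latitude spans πR/180 = 111125 m, so Δφ = -417.60 / 111125 × 3600 = -13.529″.

Δφ = -13.53″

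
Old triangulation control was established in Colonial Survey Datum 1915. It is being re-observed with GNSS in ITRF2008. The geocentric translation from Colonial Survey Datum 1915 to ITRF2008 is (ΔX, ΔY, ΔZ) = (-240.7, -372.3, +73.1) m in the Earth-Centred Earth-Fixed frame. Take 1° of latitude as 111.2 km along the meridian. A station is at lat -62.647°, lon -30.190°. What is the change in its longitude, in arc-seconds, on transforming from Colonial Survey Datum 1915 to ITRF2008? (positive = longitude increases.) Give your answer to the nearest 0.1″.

sin φ = -0.888193, cos φ = 0.459471, sin λ = -0.502869, cos λ = 0.864363.
East component: ΔE = −sin λ·ΔX + cos λ·ΔY = −(-0.502869)(-240.7) + (0.864363)(-372.3) = -442.84 m.
1° of latitude spans 111200 m; at latitude φ, 1° of longitude spans that × cos φ = 51093.2 m, so Δλ = -442.84 / 51093.2 × 3600 = -31.202″.

Δλ = -31.2″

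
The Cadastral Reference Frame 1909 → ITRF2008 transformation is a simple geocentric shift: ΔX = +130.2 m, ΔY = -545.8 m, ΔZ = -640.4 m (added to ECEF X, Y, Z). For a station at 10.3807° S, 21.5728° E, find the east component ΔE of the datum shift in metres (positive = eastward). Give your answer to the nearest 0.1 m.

At φ = -10.3807°, λ = 21.5728°: sin φ = -0.180188, cos φ = 0.983632, sin λ = 0.367683, cos λ = 0.929951.
ΔE = −sin λ·ΔX + cos λ·ΔY = −(0.367683)·(130.2) + (0.929951)·(-545.8) = -555.44 m.

ΔE = -555.4 m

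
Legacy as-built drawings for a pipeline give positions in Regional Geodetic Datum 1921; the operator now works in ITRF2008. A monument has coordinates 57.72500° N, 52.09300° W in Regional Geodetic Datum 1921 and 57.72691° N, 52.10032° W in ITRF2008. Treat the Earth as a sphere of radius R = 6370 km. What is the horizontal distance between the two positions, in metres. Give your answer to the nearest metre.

484 m

Δφ = 57.72691° − 57.72500° = +0.00191°; Δλ = -52.10032° − -52.09300° = -0.00732°.
1° along a meridian = πR/180 = 111177 m.
ΔN = Δφ × 111177 = 212.3 m; ΔE = Δλ × 111177 × cos(57.72500°) = -0.00732 × 111177 × 0.533983 = -434.6 m.
Distance = √(ΔE² + ΔN²) = √((-434.6)² + 212.3²) = 483.7 m.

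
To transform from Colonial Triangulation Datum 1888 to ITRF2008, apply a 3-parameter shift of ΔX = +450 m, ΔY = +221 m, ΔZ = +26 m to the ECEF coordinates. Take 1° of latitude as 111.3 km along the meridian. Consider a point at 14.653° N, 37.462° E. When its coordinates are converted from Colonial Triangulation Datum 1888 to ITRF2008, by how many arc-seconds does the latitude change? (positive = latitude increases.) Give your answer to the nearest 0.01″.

sin φ = 0.252964, cos φ = 0.967476, sin λ = 0.608235, cos λ = 0.793757.
North component: ΔN = −sin φ cos λ·ΔX − sin φ sin λ·ΔY + cos φ·ΔZ = −(0.252964)(0.793757)(450) − (0.252964)(0.608235)(221) + (0.967476)(26) = -99.21 m.
1° of latitude spans 111300 m, so Δφ = -99.21 / 111300 × 3600 = -3.209″.

Δφ = -3.21″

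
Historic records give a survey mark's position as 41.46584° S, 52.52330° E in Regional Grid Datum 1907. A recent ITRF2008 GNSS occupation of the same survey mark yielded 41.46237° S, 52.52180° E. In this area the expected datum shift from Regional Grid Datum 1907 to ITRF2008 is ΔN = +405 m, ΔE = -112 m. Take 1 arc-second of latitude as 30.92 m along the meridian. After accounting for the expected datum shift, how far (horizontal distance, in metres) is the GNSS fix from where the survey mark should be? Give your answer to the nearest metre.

23 m

Observed coordinate differences: Δφ = +0.00347°, Δλ = -0.00150°.
Converting to metres (1° lat = 111312 m, cos φ = 0.749351): observed ΔN = 386.3 m, observed ΔE = -125.1 m.
Subtracting the expected shift leaves a residual of 386.3 − (405) = -18.7 m north and -125.1 − (-112) = -13.1 m east.
Residual distance = √((-18.7)² + (-13.1)²) = 22.9 m.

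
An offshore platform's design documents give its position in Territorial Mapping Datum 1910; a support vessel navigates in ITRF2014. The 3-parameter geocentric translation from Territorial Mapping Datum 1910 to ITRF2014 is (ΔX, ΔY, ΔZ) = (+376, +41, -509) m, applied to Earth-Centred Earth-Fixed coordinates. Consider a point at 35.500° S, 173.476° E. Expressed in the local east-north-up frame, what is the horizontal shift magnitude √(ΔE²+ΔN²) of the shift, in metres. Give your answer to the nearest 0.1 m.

The local east axis at (φ, λ) is (−sin λ, cos λ, 0), so ΔE = −sin(173.476°)·376 + cos(173.476°)·41 = -83.46 m.
The local north axis is (−sin φ cos λ, −sin φ sin λ, cos φ), giving ΔN = -216.930 + 2.705 − 414.385 = -628.61 m.
Horizontal magnitude = √(ΔE² + ΔN²) = √((-83.46)² + (-628.61)²) = 634.13 m.

634.1 m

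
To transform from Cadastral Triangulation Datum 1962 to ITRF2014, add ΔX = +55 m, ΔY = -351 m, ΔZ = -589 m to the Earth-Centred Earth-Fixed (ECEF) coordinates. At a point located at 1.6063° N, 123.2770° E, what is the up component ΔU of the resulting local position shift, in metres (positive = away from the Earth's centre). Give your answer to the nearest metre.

The local up (radial) axis is (cos φ cos λ, cos φ sin λ, sin φ), giving ΔU = -30.166 − 293.330 − 16.511 = -340.01 m.

ΔU = -340 m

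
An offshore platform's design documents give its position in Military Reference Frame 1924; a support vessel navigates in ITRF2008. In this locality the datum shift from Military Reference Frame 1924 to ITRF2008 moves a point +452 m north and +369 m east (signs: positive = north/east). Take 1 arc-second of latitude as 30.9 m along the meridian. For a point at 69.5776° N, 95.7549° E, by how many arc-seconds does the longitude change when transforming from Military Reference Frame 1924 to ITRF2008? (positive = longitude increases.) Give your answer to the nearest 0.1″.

Δλ = 34.2″

At latitude 69.5776°, cos φ = 0.348938.
1″ of longitude at this latitude = 30.90 × cos φ = 10.7822 m, so Δλ = 369.0 / 10.7822 = 34.223″.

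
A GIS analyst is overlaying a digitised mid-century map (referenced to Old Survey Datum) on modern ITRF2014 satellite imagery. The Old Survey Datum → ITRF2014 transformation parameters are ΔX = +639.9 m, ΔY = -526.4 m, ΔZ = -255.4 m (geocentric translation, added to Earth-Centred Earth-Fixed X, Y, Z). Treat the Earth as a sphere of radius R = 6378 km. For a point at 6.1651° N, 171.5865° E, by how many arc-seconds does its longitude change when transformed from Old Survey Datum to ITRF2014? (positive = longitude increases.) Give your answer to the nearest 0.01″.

sin φ = 0.107394, cos φ = 0.994217, sin λ = 0.146316, cos λ = -0.989238.
East component: ΔE = −sin λ·ΔX + cos λ·ΔY = −(0.146316)(639.9) + (-0.989238)(-526.4) = 427.11 m.
1° of latitude spans πR/180 = 111317 m; at latitude φ, 1° of longitude spans that × cos φ = 110673.3 m, so Δλ = 427.11 / 110673.3 × 3600 = 13.893″.

Δλ = 13.89″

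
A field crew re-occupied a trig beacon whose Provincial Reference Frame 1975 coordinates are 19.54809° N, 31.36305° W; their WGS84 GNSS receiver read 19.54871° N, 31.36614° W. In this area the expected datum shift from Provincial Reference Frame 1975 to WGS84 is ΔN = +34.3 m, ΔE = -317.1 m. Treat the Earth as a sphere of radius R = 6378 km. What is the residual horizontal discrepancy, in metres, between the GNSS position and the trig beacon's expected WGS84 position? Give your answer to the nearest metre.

35 m

Observed coordinate differences: Δφ = +0.00062°, Δλ = -0.00309°.
Converting to metres (1° lat = 111317 m, cos φ = 0.942361): observed ΔN = 69.0 m, observed ΔE = -324.1 m.
Subtracting the expected shift leaves a residual of 69.0 − (34.3) = 34.7 m north and -324.1 − (-317.1) = -7.0 m east.
Residual distance = √(34.7² + (-7.0)²) = 35.4 m.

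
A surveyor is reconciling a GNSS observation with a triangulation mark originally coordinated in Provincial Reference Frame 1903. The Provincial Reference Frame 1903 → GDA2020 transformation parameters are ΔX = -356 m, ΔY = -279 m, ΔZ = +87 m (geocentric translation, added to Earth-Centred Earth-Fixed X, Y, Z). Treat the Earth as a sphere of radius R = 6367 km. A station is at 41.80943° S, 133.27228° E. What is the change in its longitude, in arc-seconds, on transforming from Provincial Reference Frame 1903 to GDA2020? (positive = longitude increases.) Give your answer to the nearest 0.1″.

sin φ = -0.666655, cos φ = 0.745366, sin λ = 0.728104, cos λ = -0.685466.
East component: ΔE = −sin λ·ΔX + cos λ·ΔY = −(0.728104)(-356) + (-0.685466)(-279) = 450.45 m.
1° of latitude spans πR/180 = 111125 m; at latitude φ, 1° of longitude spans that × cos φ = 82828.9 m, so Δλ = 450.45 / 82828.9 × 3600 = 19.578″.

Δλ = 19.6″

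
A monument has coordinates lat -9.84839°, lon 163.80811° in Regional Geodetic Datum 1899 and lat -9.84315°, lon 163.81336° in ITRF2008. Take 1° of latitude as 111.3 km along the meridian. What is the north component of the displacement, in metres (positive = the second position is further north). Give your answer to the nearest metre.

ΔN = 583 m

Δφ = -9.84315° − -9.84839° = +0.00524°; Δλ = 163.81336° − 163.80811° = +0.00525°.
ΔN = Δφ × 111300 = 583.2 m; ΔE = Δλ × 111300 × cos(-9.84839°) = +0.00525 × 111300 × 0.985264 = 575.7 m.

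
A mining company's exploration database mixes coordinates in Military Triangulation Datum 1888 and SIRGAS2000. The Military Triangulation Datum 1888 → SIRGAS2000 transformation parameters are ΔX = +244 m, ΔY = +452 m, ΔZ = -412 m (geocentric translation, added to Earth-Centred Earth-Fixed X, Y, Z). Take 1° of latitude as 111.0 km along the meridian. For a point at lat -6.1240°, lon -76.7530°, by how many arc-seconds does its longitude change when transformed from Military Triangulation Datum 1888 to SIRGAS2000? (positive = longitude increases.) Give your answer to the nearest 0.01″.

sin φ = -0.106681, cos φ = 0.994293, sin λ = -0.973391, cos λ = 0.229149.
East component: ΔE = −sin λ·ΔX + cos λ·ΔY = −(-0.973391)(244) + (0.229149)(452) = 341.08 m.
1° of latitude spans 111000 m; at latitude φ, 1° of longitude spans that × cos φ = 110366.6 m, so Δλ = 341.08 / 110366.6 × 3600 = 11.126″.

Δλ = 11.13″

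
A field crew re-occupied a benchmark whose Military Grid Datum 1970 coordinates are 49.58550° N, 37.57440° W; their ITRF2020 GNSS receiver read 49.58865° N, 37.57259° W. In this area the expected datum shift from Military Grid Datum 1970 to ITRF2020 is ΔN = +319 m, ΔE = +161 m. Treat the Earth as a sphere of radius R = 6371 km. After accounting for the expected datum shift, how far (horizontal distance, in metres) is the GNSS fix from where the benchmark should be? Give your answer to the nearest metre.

Observed coordinate differences: Δφ = +0.00315°, Δλ = +0.00181°.
Converting to metres (1° lat = 111195 m, cos φ = 0.648313): observed ΔN = 350.3 m, observed ΔE = 130.5 m.
Subtracting the expected shift leaves a residual of 350.3 − (319) = 31.3 m north and 130.5 − (161) = -30.5 m east.
Residual distance = √(31.3² + (-30.5)²) = 43.7 m.

44 m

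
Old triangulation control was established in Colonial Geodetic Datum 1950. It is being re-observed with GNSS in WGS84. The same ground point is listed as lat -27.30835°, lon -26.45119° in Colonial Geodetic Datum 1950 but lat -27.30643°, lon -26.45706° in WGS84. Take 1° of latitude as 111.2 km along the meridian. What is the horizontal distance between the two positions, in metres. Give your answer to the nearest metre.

Δφ = -27.30643° − -27.30835° = +0.00192°; Δλ = -26.45706° − -26.45119° = -0.00587°.
ΔN = Δφ × 111200 = 213.5 m; ΔE = Δλ × 111200 × cos(-27.30835°) = -0.00587 × 111200 × 0.888550 = -580.0 m.
Distance = √(ΔE² + ΔN²) = √((-580.0)² + 213.5²) = 618.0 m.

618 m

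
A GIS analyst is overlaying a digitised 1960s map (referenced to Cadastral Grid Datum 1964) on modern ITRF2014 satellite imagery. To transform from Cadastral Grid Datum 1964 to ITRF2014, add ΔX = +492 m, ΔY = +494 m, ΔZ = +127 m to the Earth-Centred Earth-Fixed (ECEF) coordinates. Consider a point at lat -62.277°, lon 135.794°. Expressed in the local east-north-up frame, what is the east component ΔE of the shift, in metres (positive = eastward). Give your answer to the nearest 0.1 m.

The local east axis at (φ, λ) is (−sin λ, cos λ, 0), so ΔE = −sin(135.794°)·492 + cos(135.794°)·494 = -697.16 m.

ΔE = -697.2 m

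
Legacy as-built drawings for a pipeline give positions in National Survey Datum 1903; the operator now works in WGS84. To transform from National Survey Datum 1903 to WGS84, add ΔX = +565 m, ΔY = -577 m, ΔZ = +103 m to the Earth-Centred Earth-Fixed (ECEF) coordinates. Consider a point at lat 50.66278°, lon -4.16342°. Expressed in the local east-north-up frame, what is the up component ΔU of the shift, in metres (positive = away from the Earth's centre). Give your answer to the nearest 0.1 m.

The local up (radial) axis is (cos φ cos λ, cos φ sin λ, sin φ), giving ΔU = 357.199 + 26.554 + 79.663 = 463.42 m.

ΔU = 463.4 m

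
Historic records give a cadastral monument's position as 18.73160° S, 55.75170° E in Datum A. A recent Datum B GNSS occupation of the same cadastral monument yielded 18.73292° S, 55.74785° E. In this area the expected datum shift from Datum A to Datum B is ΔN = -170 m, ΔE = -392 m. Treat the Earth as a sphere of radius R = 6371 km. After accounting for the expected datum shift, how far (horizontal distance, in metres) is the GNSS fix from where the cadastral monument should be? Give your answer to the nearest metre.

27 m

Observed coordinate differences: Δφ = -0.00132°, Δλ = -0.00385°.
Converting to metres (1° lat = 111195 m, cos φ = 0.947033): observed ΔN = -146.8 m, observed ΔE = -405.4 m.
Subtracting the expected shift leaves a residual of -146.8 − (-170) = 23.2 m north and -405.4 − (-392) = -13.4 m east.
Residual distance = √(23.2² + (-13.4)²) = 26.8 m.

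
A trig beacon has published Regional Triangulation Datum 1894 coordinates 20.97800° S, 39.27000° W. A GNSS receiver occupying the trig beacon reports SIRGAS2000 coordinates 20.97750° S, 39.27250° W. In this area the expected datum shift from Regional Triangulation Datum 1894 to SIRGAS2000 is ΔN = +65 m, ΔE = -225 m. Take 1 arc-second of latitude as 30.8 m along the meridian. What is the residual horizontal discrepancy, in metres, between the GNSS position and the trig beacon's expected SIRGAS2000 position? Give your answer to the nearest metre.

Observed coordinate differences: Δφ = +0.00050°, Δλ = -0.00250°.
Converting to metres (1° lat = 110880 m, cos φ = 0.933718): observed ΔN = 55.4 m, observed ΔE = -258.8 m.
Subtracting the expected shift leaves a residual of 55.4 − (65) = -9.6 m north and -258.8 − (-225) = -33.8 m east.
Residual distance = √((-9.6)² + (-33.8)²) = 35.2 m.

35 m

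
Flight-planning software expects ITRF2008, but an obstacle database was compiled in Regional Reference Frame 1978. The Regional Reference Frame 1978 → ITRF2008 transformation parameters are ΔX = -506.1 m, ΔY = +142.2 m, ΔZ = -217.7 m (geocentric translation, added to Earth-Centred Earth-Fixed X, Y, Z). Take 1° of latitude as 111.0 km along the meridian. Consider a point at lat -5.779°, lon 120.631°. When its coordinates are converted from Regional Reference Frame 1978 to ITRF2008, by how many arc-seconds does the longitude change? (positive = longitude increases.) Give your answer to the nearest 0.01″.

Δλ = 11.83″

sin φ = -0.100692, cos φ = 0.994918, sin λ = 0.860466, cos λ = -0.509507.
East component: ΔE = −sin λ·ΔX + cos λ·ΔY = −(0.860466)(-506.1) + (-0.509507)(142.2) = 363.03 m.
1° of latitude spans 111000 m; at latitude φ, 1° of longitude spans that × cos φ = 110435.9 m, so Δλ = 363.03 / 110435.9 × 3600 = 11.834″.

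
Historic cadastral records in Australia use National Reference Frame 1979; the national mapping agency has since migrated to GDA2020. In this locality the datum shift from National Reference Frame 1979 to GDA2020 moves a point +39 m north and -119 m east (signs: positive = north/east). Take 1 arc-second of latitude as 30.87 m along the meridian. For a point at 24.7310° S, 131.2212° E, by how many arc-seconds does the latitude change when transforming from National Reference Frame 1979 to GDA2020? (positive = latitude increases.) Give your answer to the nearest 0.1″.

1″ of latitude = 30.87 m, so Δφ = 39.0 / 30.87 = 1.263″.

Δφ = 1.3″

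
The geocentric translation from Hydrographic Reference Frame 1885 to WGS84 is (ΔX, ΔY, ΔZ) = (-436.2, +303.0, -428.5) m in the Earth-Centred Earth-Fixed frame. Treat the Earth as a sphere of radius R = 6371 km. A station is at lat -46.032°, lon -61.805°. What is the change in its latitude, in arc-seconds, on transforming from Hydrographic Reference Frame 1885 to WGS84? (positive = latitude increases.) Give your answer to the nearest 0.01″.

sin φ = -0.719728, cos φ = 0.694257, sin λ = -0.881345, cos λ = 0.472474.
North component: ΔN = −sin φ cos λ·ΔX − sin φ sin λ·ΔY + cos φ·ΔZ = −(-0.719728)(0.472474)(-436.2) − (-0.719728)(-0.881345)(303.0) + (0.694257)(-428.5) = -638.02 m.
1° of latitude spans πR/180 = 111195 m, so Δφ = -638.02 / 111195 × 3600 = -20.656″.

Δφ = -20.66″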